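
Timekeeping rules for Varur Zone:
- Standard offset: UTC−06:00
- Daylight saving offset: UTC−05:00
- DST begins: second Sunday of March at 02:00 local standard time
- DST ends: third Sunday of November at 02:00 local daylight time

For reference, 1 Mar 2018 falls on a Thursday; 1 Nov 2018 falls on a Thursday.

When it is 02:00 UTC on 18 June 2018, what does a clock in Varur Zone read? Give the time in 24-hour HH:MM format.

1 March 2018 is a Thursday, so the first Sunday is March 4 and the second is March 11.
1 November 2018 is a Thursday, so the first Sunday is November 4 and the third is November 18.
At the standard offset (UTC−06:00), 02:00 UTC − 6h = 20:00 Varur Zone standard time (rolling into the previous day, 17 June 2018).
The standard-time date in Varur Zone, 17 June 2018, lies within the daylight-saving period (11 March – 18 November), so Varur Zone is on daylight time, UTC−05:00.
02:00 UTC − 5h = 21:00 local (rolling into the previous day, 17 June 2018).

21:00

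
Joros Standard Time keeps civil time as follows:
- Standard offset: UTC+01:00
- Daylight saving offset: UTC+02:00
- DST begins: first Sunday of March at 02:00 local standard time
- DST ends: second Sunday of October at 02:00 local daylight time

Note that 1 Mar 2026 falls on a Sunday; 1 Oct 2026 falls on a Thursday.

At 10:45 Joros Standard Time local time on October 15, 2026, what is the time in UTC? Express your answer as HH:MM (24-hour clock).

09:45

1 March 2026 is a Sunday, so the first Sunday is March 1.
1 October 2026 is a Thursday, so the first Sunday is October 4 and the second is October 11.
Daylight saving runs 1 March – 11 October; October 15, 2026 is outside that window, so Joros Standard Time is on standard time at UTC+01:00.
10:45 local − 1h = 09:45 UTC.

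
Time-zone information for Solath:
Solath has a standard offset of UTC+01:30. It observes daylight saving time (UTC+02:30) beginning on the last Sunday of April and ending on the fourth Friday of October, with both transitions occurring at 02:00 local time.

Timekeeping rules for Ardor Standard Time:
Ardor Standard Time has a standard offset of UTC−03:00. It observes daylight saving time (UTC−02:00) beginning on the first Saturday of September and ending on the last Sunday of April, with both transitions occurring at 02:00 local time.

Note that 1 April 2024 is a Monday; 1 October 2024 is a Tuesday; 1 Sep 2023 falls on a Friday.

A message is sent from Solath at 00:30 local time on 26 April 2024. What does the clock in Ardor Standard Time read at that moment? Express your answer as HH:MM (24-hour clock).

1 April 2024 is a Monday, so Sundays fall on 7, 14, 21, 28; the last is April 28.
1 October 2024 is a Tuesday, so the first Friday is October 4 and the fourth is October 25.
Daylight saving runs 28 April – 25 October; 26 April 2024 is outside that window, so Solath is on standard time at UTC+01:30.
00:30 Solath − 1h30m = 23:00 UTC (rolling into the previous day, 25 April 2024).
1 September 2023 is a Friday, so the first Saturday is September 2.
1 April 2024 is a Monday, so Sundays fall on 7, 14, 21, 28; the last is April 28.
At the standard offset (UTC−03:00), 23:00 UTC − 3h = 20:00 Ardor Standard Time standard time.
The standard-time date in Ardor Standard Time, 25 April 2024, lies within the daylight-saving period (2 September 2023 – 28 April 2024), so Ardor Standard Time is on daylight time, UTC−02:00.
23:00 UTC − 2h = 21:00 Ardor Standard Time.

21:00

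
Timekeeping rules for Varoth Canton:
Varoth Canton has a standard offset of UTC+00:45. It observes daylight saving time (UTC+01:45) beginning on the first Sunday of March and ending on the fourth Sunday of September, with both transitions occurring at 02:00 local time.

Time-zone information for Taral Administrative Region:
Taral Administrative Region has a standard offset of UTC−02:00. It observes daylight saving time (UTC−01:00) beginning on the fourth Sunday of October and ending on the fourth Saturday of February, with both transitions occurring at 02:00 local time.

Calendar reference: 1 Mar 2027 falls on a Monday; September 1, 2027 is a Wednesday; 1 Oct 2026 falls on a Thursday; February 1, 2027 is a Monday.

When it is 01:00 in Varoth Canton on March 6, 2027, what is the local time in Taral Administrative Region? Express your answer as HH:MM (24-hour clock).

22:15

1 March 2027 is a Monday, so the first Sunday is March 7.
1 September 2027 is a Wednesday, so the first Sunday is September 5 and the fourth is September 26.
Daylight saving runs 7 March – 26 September; March 6, 2027 is outside that window, so Varoth Canton is on standard time at UTC+00:45.
01:00 Varoth Canton − 0h45m = 00:15 UTC.
1 October 2026 is a Thursday, so the first Sunday is October 4 and the fourth is October 25.
1 February 2027 is a Monday, so the first Saturday is February 6 and the fourth is February 27.
At the standard offset (UTC−02:00), 00:15 UTC − 2h = 22:15 Taral Administrative Region standard time (rolling into the previous day, 5 March 2027).
The standard-time date in Taral Administrative Region, March 5, 2027, is outside the daylight-saving period (25 October 2026 – 27 February 2027), so Taral Administrative Region is on standard time, UTC−02:00.
00:15 UTC − 2h = 22:15 Taral Administrative Region (rolling into the previous day, 5 March 2027).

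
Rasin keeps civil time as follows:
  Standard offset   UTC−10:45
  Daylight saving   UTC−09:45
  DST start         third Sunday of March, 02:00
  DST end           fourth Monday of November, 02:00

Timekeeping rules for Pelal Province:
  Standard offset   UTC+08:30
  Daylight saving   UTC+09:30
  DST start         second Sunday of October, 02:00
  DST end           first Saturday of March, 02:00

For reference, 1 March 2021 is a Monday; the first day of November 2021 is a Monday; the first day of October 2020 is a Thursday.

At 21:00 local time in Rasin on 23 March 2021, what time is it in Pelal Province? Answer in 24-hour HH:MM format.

15:15

1 March 2021 is a Monday, so the first Sunday is March 7 and the third is March 21.
1 November 2021 is a Monday, so the first Monday is November 1 and the fourth is November 22.
Daylight saving runs 21 March – 22 November; 23 March 2021 is inside that window, so Rasin is at UTC−09:45.
21:00 Rasin + 9h45m = 06:45 UTC (rolling into the next day, 24 March 2021).
1 October 2020 is a Thursday, so the first Sunday is October 4 and the second is October 11.
1 March 2021 is a Monday, so the first Saturday is March 6.
At the standard offset (UTC+08:30), 06:45 UTC + 8h30m = 15:15 Pelal Province standard time.
Daylight saving runs 11 October 2020 – 6 March 2021; the standard-time date in Pelal Province, 24 March 2021, is outside that window, so Pelal Province is on standard time at UTC+08:30.
06:45 UTC + 8h30m = 15:15 Pelal Province.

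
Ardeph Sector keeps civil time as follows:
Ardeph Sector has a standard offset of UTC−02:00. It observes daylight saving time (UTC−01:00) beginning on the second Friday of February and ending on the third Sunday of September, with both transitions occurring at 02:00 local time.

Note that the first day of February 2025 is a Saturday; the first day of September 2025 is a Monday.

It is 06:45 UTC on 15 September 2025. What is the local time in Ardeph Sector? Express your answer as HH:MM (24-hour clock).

05:45

1 February 2025 is a Saturday, so the first Friday is February 7 and the second is February 14.
1 September 2025 is a Monday, so the first Sunday is September 7 and the third is September 21.
At the standard offset (UTC−02:00), 06:45 UTC − 2h = 04:45 Ardeph Sector standard time.
The standard-time date in Ardeph Sector, 15 September 2025, falls between 14 February and 21 September, so daylight saving is in effect and Ardeph Sector is at UTC−01:00.
06:45 UTC − 1h = 05:45 local.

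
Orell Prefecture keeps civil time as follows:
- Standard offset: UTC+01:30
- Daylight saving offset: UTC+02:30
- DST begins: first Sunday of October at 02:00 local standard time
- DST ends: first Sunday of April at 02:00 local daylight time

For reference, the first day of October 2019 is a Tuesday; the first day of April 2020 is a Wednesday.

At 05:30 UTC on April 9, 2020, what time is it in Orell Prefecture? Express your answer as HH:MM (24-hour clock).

07:00

1 October 2019 is a Tuesday, so the first Sunday is October 6.
1 April 2020 is a Wednesday, so the first Sunday is April 5.
At the standard offset (UTC+01:30), 05:30 UTC + 1h30m = 07:00 Orell Prefecture standard time.
The standard-time date in Orell Prefecture, April 9, 2020, does not fall between 6 October 2019 and 5 April 2020, so daylight saving is not in effect and Orell Prefecture is at UTC+01:30.
05:30 UTC + 1h30m = 07:00 local.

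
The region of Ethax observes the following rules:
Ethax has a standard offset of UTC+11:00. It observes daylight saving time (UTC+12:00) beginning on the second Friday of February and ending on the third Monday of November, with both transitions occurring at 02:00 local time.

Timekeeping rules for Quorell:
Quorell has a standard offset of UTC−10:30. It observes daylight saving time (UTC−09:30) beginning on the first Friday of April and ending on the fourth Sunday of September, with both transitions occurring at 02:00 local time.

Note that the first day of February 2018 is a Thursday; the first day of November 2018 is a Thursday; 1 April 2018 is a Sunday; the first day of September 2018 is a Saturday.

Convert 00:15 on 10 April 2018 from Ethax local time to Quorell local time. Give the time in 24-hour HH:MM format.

02:45

1 February 2018 is a Thursday, so the first Friday is February 2 and the second is February 9.
1 November 2018 is a Thursday, so the first Monday is November 5 and the third is November 19.
10 April 2018 falls between 9 February and 19 November, so daylight saving is in effect and Ethax is at UTC+12:00.
00:15 Ethax − 12h = 12:15 UTC (rolling into the previous day, 9 April 2018).
1 April 2018 is a Sunday, so the first Friday is April 6.
1 September 2018 is a Saturday, so the first Sunday is September 2 and the fourth is September 23.
At the standard offset (UTC−10:30), 12:15 UTC − 10h30m = 01:45 Quorell standard time.
The standard-time date in Quorell, 9 April 2018, falls between 6 April and 23 September, so daylight saving is in effect and Quorell is at UTC−09:30.
12:15 UTC − 9h30m = 02:45 Quorell.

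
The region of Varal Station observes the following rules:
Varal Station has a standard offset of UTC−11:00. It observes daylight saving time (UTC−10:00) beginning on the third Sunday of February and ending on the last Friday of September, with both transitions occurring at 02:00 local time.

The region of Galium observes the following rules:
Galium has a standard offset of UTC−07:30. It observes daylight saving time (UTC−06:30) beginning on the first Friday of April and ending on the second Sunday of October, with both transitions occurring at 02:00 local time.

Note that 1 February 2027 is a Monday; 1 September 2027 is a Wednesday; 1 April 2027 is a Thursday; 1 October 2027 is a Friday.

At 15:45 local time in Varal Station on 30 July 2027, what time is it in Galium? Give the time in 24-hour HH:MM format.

19:15

1 February 2027 is a Monday, so the first Sunday is February 7 and the third is February 21.
1 September 2027 is a Wednesday, so Fridays fall on 3, 10, 17, 24; the last is September 24.
30 July 2027 falls between 21 February and 24 September, so daylight saving is in effect and Varal Station is at UTC−10:00.
15:45 Varal Station + 10h = 01:45 UTC (rolling into the next day, 31 July 2027).
1 April 2027 is a Thursday, so the first Friday is April 2.
1 October 2027 is a Friday, so the first Sunday is October 3 and the second is October 10.
At the standard offset (UTC−07:30), 01:45 UTC − 7h30m = 18:15 Galium standard time (rolling into the previous day, 30 July 2027).
Daylight saving runs 2 April – 10 October; the standard-time date in Galium, 30 July 2027, is inside that window, so Galium is at UTC−06:30.
01:45 UTC − 6h30m = 19:15 Galium (rolling into the previous day, 30 July 2027).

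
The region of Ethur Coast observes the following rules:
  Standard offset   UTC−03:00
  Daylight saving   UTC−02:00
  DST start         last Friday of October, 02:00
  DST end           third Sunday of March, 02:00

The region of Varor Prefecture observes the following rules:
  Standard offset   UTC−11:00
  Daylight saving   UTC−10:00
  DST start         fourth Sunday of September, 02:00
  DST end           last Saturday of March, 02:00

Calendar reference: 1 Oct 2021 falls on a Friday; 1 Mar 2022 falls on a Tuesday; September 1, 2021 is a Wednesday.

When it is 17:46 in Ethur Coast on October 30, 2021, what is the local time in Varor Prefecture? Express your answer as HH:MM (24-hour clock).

1 October 2021 is a Friday, so Fridays fall on 1, 8, 15, 22, 29; the last is October 29.
1 March 2022 is a Tuesday, so the first Sunday is March 6 and the third is March 20.
October 30, 2021 lies within the daylight-saving period (29 October 2021 – 20 March 2022), so Ethur Coast is on daylight time, UTC−02:00.
17:46 Ethur Coast + 2h = 19:46 UTC.
1 September 2021 is a Wednesday, so the first Sunday is September 5 and the fourth is September 26.
1 March 2022 is a Tuesday, so Saturdays fall on 5, 12, 19, 26; the last is March 26.
At the standard offset (UTC−11:00), 19:46 UTC − 11h = 08:46 Varor Prefecture standard time.
The standard-time date in Varor Prefecture, October 30, 2021, lies within the daylight-saving period (26 September 2021 – 26 March 2022), so Varor Prefecture is on daylight time, UTC−10:00.
19:46 UTC − 10h = 09:46 Varor Prefecture.

09:46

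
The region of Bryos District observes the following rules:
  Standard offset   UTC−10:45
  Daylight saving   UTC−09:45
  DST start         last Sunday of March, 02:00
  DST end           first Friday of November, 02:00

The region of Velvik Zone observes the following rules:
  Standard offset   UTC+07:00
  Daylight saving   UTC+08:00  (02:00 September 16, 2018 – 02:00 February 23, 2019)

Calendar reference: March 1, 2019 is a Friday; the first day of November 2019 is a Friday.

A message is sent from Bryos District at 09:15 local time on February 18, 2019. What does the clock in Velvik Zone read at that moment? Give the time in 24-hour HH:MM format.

1 March 2019 is a Friday, so Sundays fall on 3, 10, 17, 24, 31; the last is March 31.
1 November 2019 is a Friday, so the first Friday is November 1.
February 18, 2019 is outside the daylight-saving period (31 March – 1 November), so Bryos District is on standard time, UTC−10:45.
09:15 Bryos District + 10h45m = 20:00 UTC.
At the standard offset (UTC+07:00), 20:00 UTC + 7h = 03:00 Velvik Zone standard time (rolling into the next day, 19 February 2019).
The standard-time date in Velvik Zone, February 19, 2019, lies within the daylight-saving period (16 September 2018 – 23 February 2019), so Velvik Zone is on daylight time, UTC+08:00.
20:00 UTC + 8h = 04:00 Velvik Zone (rolling into the next day, 19 February 2019).

04:00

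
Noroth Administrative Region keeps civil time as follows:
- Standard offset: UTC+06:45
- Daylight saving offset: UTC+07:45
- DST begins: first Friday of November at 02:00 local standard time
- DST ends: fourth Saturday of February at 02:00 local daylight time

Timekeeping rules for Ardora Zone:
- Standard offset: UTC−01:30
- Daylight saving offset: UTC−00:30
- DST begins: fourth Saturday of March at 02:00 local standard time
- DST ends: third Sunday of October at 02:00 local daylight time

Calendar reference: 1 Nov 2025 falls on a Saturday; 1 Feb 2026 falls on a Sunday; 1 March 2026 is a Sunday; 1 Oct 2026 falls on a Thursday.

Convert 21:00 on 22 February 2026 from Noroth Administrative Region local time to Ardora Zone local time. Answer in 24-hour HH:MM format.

11:45

1 November 2025 is a Saturday, so the first Friday is November 7.
1 February 2026 is a Sunday, so the first Saturday is February 7 and the fourth is February 28.
Daylight saving runs 7 November 2025 – 28 February 2026; 22 February 2026 is inside that window, so Noroth Administrative Region is at UTC+07:45.
21:00 Noroth Administrative Region − 7h45m = 13:15 UTC.
1 March 2026 is a Sunday, so the first Saturday is March 7 and the fourth is March 28.
1 October 2026 is a Thursday, so the first Sunday is October 4 and the third is October 18.
At the standard offset (UTC−01:30), 13:15 UTC − 1h30m = 11:45 Ardora Zone standard time.
The standard-time date in Ardora Zone, 22 February 2026, does not fall between 28 March and 18 October, so daylight saving is not in effect and Ardora Zone is at UTC−01:30.
13:15 UTC − 1h30m = 11:45 Ardora Zone.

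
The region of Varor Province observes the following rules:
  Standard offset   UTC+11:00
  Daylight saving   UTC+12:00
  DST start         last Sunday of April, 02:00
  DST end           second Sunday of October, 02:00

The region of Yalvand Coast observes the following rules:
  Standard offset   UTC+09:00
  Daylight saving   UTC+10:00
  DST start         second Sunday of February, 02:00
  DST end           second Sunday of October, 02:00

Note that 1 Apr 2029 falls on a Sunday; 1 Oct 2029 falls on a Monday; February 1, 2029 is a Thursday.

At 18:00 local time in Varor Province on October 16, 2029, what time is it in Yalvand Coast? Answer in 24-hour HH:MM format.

16:00

1 April 2029 is a Sunday, so Sundays fall on 1, 8, 15, 22, 29; the last is April 29.
1 October 2029 is a Monday, so the first Sunday is October 7 and the second is October 14.
October 16, 2029 does not fall between 29 April and 14 October, so daylight saving is not in effect and Varor Province is at UTC+11:00.
18:00 Varor Province − 11h = 07:00 UTC.
1 February 2029 is a Thursday, so the first Sunday is February 4 and the second is February 11.
1 October 2029 is a Monday, so the first Sunday is October 7 and the second is October 14.
At the standard offset (UTC+09:00), 07:00 UTC + 9h = 16:00 Yalvand Coast standard time.
The standard-time date in Yalvand Coast, October 16, 2029, does not fall between 11 February and 14 October, so daylight saving is not in effect and Yalvand Coast is at UTC+09:00.
07:00 UTC + 9h = 16:00 Yalvand Coast.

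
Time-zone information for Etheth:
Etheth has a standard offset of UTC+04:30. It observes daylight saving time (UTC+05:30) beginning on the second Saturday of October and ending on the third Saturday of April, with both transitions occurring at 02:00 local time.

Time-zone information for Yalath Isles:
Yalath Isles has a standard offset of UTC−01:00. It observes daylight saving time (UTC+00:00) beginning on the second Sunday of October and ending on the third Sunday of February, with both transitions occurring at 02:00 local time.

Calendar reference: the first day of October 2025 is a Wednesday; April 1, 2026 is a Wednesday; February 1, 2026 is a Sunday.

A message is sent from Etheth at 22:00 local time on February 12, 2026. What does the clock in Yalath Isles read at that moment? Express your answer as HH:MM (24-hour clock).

16:30

1 October 2025 is a Wednesday, so the first Saturday is October 4 and the second is October 11.
1 April 2026 is a Wednesday, so the first Saturday is April 4 and the third is April 18.
February 12, 2026 lies within the daylight-saving period (11 October 2025 – 18 April 2026), so Etheth is on daylight time, UTC+05:30.
22:00 Etheth − 5h30m = 16:30 UTC.
1 October 2025 is a Wednesday, so the first Sunday is October 5 and the second is October 12.
1 February 2026 is a Sunday, so the first Sunday is February 1 and the third is February 15.
At the standard offset (UTC−01:00), 16:30 UTC − 1h = 15:30 Yalath Isles standard time.
The standard-time date in Yalath Isles, February 12, 2026, falls between 12 October 2025 and 15 February 2026, so daylight saving is in effect and Yalath Isles is at UTC+00:00.
16:30 UTC + 0h = 16:30 Yalath Isles.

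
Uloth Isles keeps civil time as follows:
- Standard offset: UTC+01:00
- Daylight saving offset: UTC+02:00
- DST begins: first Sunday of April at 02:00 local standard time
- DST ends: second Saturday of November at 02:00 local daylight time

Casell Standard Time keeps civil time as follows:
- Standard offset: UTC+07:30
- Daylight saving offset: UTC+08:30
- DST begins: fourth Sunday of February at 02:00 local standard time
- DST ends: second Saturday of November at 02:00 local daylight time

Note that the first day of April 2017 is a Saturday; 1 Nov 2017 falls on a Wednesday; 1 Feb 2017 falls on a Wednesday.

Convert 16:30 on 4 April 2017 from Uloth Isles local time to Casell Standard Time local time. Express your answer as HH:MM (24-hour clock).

23:00

1 April 2017 is a Saturday, so the first Sunday is April 2.
1 November 2017 is a Wednesday, so the first Saturday is November 4 and the second is November 11.
Daylight saving runs 2 April – 11 November; 4 April 2017 is inside that window, so Uloth Isles is at UTC+02:00.
16:30 Uloth Isles − 2h = 14:30 UTC.
1 February 2017 is a Wednesday, so the first Sunday is February 5 and the fourth is February 26.
1 November 2017 is a Wednesday, so the first Saturday is November 4 and the second is November 11.
At the standard offset (UTC+07:30), 14:30 UTC + 7h30m = 22:00 Casell Standard Time standard time.
The standard-time date in Casell Standard Time, 4 April 2017, falls between 26 February and 11 November, so daylight saving is in effect and Casell Standard Time is at UTC+08:30.
14:30 UTC + 8h30m = 23:00 Casell Standard Time.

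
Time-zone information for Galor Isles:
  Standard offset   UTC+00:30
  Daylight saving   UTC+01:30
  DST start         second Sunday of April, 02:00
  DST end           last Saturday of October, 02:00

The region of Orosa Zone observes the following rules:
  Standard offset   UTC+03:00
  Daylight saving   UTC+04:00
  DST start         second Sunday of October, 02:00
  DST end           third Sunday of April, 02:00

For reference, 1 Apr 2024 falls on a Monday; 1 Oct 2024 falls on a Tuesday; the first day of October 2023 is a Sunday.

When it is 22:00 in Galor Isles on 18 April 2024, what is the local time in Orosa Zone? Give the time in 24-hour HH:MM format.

1 April 2024 is a Monday, so the first Sunday is April 7 and the second is April 14.
1 October 2024 is a Tuesday, so Saturdays fall on 5, 12, 19, 26; the last is October 26.
18 April 2024 lies within the daylight-saving period (14 April – 26 October), so Galor Isles is on daylight time, UTC+01:30.
22:00 Galor Isles − 1h30m = 20:30 UTC.
1 October 2023 is a Sunday, so the first Sunday is October 1 and the second is October 8.
1 April 2024 is a Monday, so the first Sunday is April 7 and the third is April 21.
At the standard offset (UTC+03:00), 20:30 UTC + 3h = 23:30 Orosa Zone standard time.
Daylight saving runs 8 October 2023 – 21 April 2024; the standard-time date in Orosa Zone, 18 April 2024, is inside that window, so Orosa Zone is at UTC+04:00.
20:30 UTC + 4h = 00:30 Orosa Zone (rolling into the next day, 19 April 2024).

00:30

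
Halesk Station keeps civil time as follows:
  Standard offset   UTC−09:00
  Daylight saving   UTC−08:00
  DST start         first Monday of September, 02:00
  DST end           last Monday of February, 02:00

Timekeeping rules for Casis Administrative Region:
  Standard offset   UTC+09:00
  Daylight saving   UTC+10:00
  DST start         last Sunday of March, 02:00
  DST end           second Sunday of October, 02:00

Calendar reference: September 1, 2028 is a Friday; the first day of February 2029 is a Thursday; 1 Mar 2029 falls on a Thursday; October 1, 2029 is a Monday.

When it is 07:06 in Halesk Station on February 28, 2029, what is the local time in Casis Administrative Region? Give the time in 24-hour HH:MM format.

01:06

1 September 2028 is a Friday, so the first Monday is September 4.
1 February 2029 is a Thursday, so Mondays fall on 5, 12, 19, 26; the last is February 26.
February 28, 2029 does not fall between 4 September 2028 and 26 February 2029, so daylight saving is not in effect and Halesk Station is at UTC−09:00.
07:06 Halesk Station + 9h = 16:06 UTC.
1 March 2029 is a Thursday, so Sundays fall on 4, 11, 18, 25; the last is March 25.
1 October 2029 is a Monday, so the first Sunday is October 7 and the second is October 14.
At the standard offset (UTC+09:00), 16:06 UTC + 9h = 01:06 Casis Administrative Region standard time (rolling into the next day, 1 March 2029).
The standard-time date in Casis Administrative Region, March 1, 2029, does not fall between 25 March and 14 October, so daylight saving is not in effect and Casis Administrative Region is at UTC+09:00.
16:06 UTC + 9h = 01:06 Casis Administrative Region (rolling into the next day, 1 March 2029).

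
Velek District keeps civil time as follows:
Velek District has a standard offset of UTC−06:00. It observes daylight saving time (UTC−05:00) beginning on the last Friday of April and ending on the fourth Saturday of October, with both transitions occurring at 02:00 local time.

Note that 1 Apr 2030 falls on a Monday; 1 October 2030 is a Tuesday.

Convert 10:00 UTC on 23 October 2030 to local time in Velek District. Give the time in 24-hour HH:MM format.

05:00

1 April 2030 is a Monday, so Fridays fall on 5, 12, 19, 26; the last is April 26.
1 October 2030 is a Tuesday, so the first Saturday is October 5 and the fourth is October 26.
At the standard offset (UTC−06:00), 10:00 UTC − 6h = 04:00 Velek District standard time.
Daylight saving runs 26 April – 26 October; the standard-time date in Velek District, 23 October 2030, is inside that window, so Velek District is at UTC−05:00.
10:00 UTC − 5h = 05:00 local.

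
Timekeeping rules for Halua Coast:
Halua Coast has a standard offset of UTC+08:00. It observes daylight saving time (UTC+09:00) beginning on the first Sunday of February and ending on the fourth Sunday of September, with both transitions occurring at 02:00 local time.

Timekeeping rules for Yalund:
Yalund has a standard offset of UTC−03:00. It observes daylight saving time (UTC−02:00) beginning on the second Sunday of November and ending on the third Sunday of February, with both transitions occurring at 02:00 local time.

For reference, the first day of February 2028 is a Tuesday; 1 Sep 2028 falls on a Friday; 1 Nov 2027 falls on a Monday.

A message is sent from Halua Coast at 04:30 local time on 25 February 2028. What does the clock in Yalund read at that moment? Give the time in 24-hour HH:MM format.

1 February 2028 is a Tuesday, so the first Sunday is February 6.
1 September 2028 is a Friday, so the first Sunday is September 3 and the fourth is September 24.
25 February 2028 falls between 6 February and 24 September, so daylight saving is in effect and Halua Coast is at UTC+09:00.
04:30 Halua Coast − 9h = 19:30 UTC (rolling into the previous day, 24 February 2028).
1 November 2027 is a Monday, so the first Sunday is November 7 and the second is November 14.
1 February 2028 is a Tuesday, so the first Sunday is February 6 and the third is February 20.
At the standard offset (UTC−03:00), 19:30 UTC − 3h = 16:30 Yalund standard time.
Daylight saving runs 14 November 2027 – 20 February 2028; the standard-time date in Yalund, 24 February 2028, is outside that window, so Yalund is on standard time at UTC−03:00.
19:30 UTC − 3h = 16:30 Yalund.

16:30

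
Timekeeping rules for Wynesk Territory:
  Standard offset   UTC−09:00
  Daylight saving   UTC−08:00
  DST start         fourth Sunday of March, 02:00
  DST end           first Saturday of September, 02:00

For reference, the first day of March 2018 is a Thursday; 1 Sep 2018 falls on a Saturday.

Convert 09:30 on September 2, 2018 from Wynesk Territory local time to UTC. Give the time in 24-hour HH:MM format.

18:30

1 March 2018 is a Thursday, so the first Sunday is March 4 and the fourth is March 25.
1 September 2018 is a Saturday, so the first Saturday is September 1.
September 2, 2018 does not fall between 25 March and 1 September, so daylight saving is not in effect and Wynesk Territory is at UTC−09:00.
09:30 local + 9h = 18:30 UTC.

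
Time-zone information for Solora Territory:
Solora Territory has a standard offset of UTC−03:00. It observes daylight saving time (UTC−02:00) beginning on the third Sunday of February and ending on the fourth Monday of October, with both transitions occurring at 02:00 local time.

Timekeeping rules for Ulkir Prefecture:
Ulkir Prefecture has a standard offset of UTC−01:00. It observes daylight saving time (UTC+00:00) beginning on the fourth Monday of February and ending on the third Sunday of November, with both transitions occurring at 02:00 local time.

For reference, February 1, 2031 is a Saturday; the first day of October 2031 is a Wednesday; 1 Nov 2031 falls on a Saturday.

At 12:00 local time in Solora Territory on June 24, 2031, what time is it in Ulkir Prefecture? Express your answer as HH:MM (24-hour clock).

14:00

1 February 2031 is a Saturday, so the first Sunday is February 2 and the third is February 16.
1 October 2031 is a Wednesday, so the first Monday is October 6 and the fourth is October 27.
June 24, 2031 falls between 16 February and 27 October, so daylight saving is in effect and Solora Territory is at UTC−02:00.
12:00 Solora Territory + 2h = 14:00 UTC.
1 February 2031 is a Saturday, so the first Monday is February 3 and the fourth is February 24.
1 November 2031 is a Saturday, so the first Sunday is November 2 and the third is November 16.
At the standard offset (UTC−01:00), 14:00 UTC − 1h = 13:00 Ulkir Prefecture standard time.
Daylight saving runs 24 February – 16 November; the standard-time date in Ulkir Prefecture, June 24, 2031, is inside that window, so Ulkir Prefecture is at UTC+00:00.
14:00 UTC + 0h = 14:00 Ulkir Prefecture.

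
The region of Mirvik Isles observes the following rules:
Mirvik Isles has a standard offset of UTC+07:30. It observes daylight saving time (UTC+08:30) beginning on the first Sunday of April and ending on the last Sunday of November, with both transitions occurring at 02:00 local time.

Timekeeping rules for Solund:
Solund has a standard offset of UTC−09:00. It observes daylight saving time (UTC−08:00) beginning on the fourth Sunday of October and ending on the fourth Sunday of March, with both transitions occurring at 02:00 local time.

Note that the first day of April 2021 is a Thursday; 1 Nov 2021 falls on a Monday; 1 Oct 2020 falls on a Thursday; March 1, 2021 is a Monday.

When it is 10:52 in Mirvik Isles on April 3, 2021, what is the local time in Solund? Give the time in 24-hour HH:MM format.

1 April 2021 is a Thursday, so the first Sunday is April 4.
1 November 2021 is a Monday, so Sundays fall on 7, 14, 21, 28; the last is November 28.
Daylight saving runs 4 April – 28 November; April 3, 2021 is outside that window, so Mirvik Isles is on standard time at UTC+07:30.
10:52 Mirvik Isles − 7h30m = 03:22 UTC.
1 October 2020 is a Thursday, so the first Sunday is October 4 and the fourth is October 25.
1 March 2021 is a Monday, so the first Sunday is March 7 and the fourth is March 28.
At the standard offset (UTC−09:00), 03:22 UTC − 9h = 18:22 Solund standard time (rolling into the previous day, 2 April 2021).
The standard-time date in Solund, April 2, 2021, does not fall between 25 October 2020 and 28 March 2021, so daylight saving is not in effect and Solund is at UTC−09:00.
03:22 UTC − 9h = 18:22 Solund (rolling into the previous day, 2 April 2021).

18:22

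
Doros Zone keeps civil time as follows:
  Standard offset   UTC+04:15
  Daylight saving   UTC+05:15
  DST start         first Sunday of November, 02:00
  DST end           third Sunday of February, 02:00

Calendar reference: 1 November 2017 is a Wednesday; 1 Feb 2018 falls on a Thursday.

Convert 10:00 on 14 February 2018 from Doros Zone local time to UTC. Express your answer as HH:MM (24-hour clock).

1 November 2017 is a Wednesday, so the first Sunday is November 5.
1 February 2018 is a Thursday, so the first Sunday is February 4 and the third is February 18.
14 February 2018 falls between 5 November 2017 and 18 February 2018, so daylight saving is in effect and Doros Zone is at UTC+05:15.
10:00 local − 5h15m = 04:45 UTC.

04:45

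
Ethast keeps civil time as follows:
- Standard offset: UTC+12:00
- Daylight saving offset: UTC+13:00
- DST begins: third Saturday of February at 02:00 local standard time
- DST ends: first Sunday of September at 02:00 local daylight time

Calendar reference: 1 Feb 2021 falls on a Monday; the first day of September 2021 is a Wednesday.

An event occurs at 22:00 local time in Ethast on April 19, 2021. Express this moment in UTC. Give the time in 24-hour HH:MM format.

09:00

1 February 2021 is a Monday, so the first Saturday is February 6 and the third is February 20.
1 September 2021 is a Wednesday, so the first Sunday is September 5.
April 19, 2021 falls between 20 February and 5 September, so daylight saving is in effect and Ethast is at UTC+13:00.
22:00 local − 13h = 09:00 UTC.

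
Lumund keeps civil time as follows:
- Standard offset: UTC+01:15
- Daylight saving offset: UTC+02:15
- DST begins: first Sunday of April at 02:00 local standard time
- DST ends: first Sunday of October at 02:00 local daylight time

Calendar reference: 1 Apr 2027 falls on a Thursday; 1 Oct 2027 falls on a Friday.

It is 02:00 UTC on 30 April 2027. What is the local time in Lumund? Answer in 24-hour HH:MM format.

1 April 2027 is a Thursday, so the first Sunday is April 4.
1 October 2027 is a Friday, so the first Sunday is October 3.
At the standard offset (UTC+01:15), 02:00 UTC + 1h15m = 03:15 Lumund standard time.
The standard-time date in Lumund, 30 April 2027, lies within the daylight-saving period (4 April – 3 October), so Lumund is on daylight time, UTC+02:15.
02:00 UTC + 2h15m = 04:15 local.

04:15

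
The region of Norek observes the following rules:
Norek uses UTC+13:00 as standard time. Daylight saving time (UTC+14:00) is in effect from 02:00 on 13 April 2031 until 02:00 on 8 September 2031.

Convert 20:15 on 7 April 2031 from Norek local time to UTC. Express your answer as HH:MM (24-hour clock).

07:15

Daylight saving runs 13 April – 8 September; 7 April 2031 is outside that window, so Norek is on standard time at UTC+13:00.
20:15 local − 13h = 07:15 UTC.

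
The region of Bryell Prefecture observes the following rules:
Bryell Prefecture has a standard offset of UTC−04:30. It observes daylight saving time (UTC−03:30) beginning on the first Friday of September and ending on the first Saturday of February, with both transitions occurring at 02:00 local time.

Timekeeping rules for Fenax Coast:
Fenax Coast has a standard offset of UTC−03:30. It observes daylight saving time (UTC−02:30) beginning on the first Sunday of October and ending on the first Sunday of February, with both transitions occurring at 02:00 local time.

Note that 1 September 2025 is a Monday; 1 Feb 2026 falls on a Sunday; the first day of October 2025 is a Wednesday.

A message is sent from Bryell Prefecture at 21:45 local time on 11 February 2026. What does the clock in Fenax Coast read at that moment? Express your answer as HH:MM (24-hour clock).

1 September 2025 is a Monday, so the first Friday is September 5.
1 February 2026 is a Sunday, so the first Saturday is February 7.
11 February 2026 is outside the daylight-saving period (5 September 2025 – 7 February 2026), so Bryell Prefecture is on standard time, UTC−04:30.
21:45 Bryell Prefecture + 4h30m = 02:15 UTC (rolling into the next day, 12 February 2026).
1 October 2025 is a Wednesday, so the first Sunday is October 5.
1 February 2026 is a Sunday, so the first Sunday is February 1.
At the standard offset (UTC−03:30), 02:15 UTC − 3h30m = 22:45 Fenax Coast standard time (rolling into the previous day, 11 February 2026).
The standard-time date in Fenax Coast, 11 February 2026, does not fall between 5 October 2025 and 1 February 2026, so daylight saving is not in effect and Fenax Coast is at UTC−03:30.
02:15 UTC − 3h30m = 22:45 Fenax Coast (rolling into the previous day, 11 February 2026).

22:45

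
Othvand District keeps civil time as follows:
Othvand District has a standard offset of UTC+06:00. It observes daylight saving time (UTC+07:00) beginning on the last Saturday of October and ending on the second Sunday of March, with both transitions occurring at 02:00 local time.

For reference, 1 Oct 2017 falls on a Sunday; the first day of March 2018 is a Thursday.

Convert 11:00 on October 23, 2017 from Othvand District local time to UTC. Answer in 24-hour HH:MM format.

05:00

1 October 2017 is a Sunday, so Saturdays fall on 7, 14, 21, 28; the last is October 28.
1 March 2018 is a Thursday, so the first Sunday is March 4 and the second is March 11.
October 23, 2017 does not fall between 28 October 2017 and 11 March 2018, so daylight saving is not in effect and Othvand District is at UTC+06:00.
11:00 local − 6h = 05:00 UTC.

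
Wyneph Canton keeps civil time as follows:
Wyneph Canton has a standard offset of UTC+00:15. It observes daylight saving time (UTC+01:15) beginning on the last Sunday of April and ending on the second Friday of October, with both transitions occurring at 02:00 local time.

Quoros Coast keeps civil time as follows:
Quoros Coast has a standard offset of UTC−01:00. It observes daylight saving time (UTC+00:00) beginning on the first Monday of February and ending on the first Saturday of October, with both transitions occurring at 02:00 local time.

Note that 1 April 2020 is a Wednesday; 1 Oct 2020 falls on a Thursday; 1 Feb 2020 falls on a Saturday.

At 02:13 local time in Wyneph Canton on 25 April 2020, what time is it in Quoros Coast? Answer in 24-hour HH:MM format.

01:58

1 April 2020 is a Wednesday, so Sundays fall on 5, 12, 19, 26; the last is April 26.
1 October 2020 is a Thursday, so the first Friday is October 2 and the second is October 9.
Daylight saving runs 26 April – 9 October; 25 April 2020 is outside that window, so Wyneph Canton is on standard time at UTC+00:15.
02:13 Wyneph Canton − 0h15m = 01:58 UTC.
1 February 2020 is a Saturday, so the first Monday is February 3.
1 October 2020 is a Thursday, so the first Saturday is October 3.
At the standard offset (UTC−01:00), 01:58 UTC − 1h = 00:58 Quoros Coast standard time.
The standard-time date in Quoros Coast, 25 April 2020, lies within the daylight-saving period (3 February – 3 October), so Quoros Coast is on daylight time, UTC+00:00.
01:58 UTC + 0h = 01:58 Quoros Coast.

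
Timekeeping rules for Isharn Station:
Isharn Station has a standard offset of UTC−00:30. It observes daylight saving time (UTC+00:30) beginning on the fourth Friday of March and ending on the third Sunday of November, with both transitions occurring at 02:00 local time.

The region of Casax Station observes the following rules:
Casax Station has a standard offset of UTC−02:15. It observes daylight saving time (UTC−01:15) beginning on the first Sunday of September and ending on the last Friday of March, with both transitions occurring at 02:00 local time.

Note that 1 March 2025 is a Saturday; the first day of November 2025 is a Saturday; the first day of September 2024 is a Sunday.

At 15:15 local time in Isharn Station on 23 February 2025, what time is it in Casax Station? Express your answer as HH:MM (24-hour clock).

14:30

1 March 2025 is a Saturday, so the first Friday is March 7 and the fourth is March 28.
1 November 2025 is a Saturday, so the first Sunday is November 2 and the third is November 16.
23 February 2025 does not fall between 28 March and 16 November, so daylight saving is not in effect and Isharn Station is at UTC−00:30.
15:15 Isharn Station + 0h30m = 15:45 UTC.
1 September 2024 is a Sunday, so the first Sunday is September 1.
1 March 2025 is a Saturday, so Fridays fall on 7, 14, 21, 28; the last is March 28.
At the standard offset (UTC−02:15), 15:45 UTC − 2h15m = 13:30 Casax Station standard time.
The standard-time date in Casax Station, 23 February 2025, falls between 1 September 2024 and 28 March 2025, so daylight saving is in effect and Casax Station is at UTC−01:15.
15:45 UTC − 1h15m = 14:30 Casax Station.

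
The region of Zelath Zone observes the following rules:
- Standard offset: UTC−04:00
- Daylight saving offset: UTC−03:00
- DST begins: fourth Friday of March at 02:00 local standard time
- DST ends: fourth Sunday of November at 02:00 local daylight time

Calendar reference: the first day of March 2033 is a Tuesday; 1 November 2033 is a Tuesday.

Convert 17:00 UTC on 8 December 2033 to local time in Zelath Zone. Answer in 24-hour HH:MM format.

13:00

1 March 2033 is a Tuesday, so the first Friday is March 4 and the fourth is March 25.
1 November 2033 is a Tuesday, so the first Sunday is November 6 and the fourth is November 27.
At the standard offset (UTC−04:00), 17:00 UTC − 4h = 13:00 Zelath Zone standard time.
Daylight saving runs 25 March – 27 November; the standard-time date in Zelath Zone, 8 December 2033, is outside that window, so Zelath Zone is on standard time at UTC−04:00.
17:00 UTC − 4h = 13:00 local.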